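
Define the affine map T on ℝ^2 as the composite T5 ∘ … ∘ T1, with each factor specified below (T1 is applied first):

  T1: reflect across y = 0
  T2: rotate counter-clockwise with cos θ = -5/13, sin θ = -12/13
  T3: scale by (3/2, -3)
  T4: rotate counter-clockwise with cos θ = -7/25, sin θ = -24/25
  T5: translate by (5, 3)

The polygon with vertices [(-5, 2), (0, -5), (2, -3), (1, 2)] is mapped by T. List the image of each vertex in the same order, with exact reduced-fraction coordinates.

T1 reflect across y = 0: (-5, 2) → (-5, -2); (0, -5) → (0, 5); (2, -3) → (2, 3); (1, 2) → (1, -2)
T2 rotate counter-clockwise with cos θ = -5/13, sin θ = -12/13: (-5, -2) → (1/13, 70/13); (0, 5) → (60/13, -25/13); (2, 3) → (2, -3); (1, -2) → (-29/13, -2/13)
T3 scale by (3/2, -3): (1/13, 70/13) → (3/26, -210/13); (60/13, -25/13) → (90/13, 75/13); (2, -3) → (3, 9); (-29/13, -2/13) → (-87/26, 6/13)
T4 rotate counter-clockwise with cos θ = -7/25, sin θ = -24/25: (3/26, -210/13) → (-777/50, 1434/325); (90/13, 75/13) → (18/5, -537/65); (3, 9) → (39/5, -27/5); (-87/26, 6/13) → (69/50, 1002/325)
T5 translate by (5, 3): (-777/50, 1434/325) → (-527/50, 2409/325); (18/5, -537/65) → (43/5, -342/65); (39/5, -27/5) → (64/5, -12/5); (69/50, 1002/325) → (319/50, 1977/325)

image vertices: (-527/50, 2409/325), (43/5, -342/65), (64/5, -12/5), (319/50, 1977/325)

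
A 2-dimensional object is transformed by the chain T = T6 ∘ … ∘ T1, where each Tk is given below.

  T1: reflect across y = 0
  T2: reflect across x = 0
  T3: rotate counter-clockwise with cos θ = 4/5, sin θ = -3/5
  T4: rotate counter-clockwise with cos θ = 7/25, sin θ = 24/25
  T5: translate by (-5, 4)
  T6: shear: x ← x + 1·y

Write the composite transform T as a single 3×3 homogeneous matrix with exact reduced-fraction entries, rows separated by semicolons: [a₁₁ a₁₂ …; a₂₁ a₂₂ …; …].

T = [-7/5 -1/5 -1; -3/5 -4/5 4; 0 0 1]

T1 = [1 0 0; 0 -1 0; 0 0 1]
T2·T1 = [-1 0 0; 0 -1 0; 0 0 1]
T3·…·T1 = [-4/5 -3/5 0; 3/5 -4/5 0; 0 0 1]
T4·…·T1 = [-4/5 3/5 0; -3/5 -4/5 0; 0 0 1]
T5·…·T1 = [-4/5 3/5 -5; -3/5 -4/5 4; 0 0 1]
T6·…·T1 = [-7/5 -1/5 -1; -3/5 -4/5 4; 0 0 1]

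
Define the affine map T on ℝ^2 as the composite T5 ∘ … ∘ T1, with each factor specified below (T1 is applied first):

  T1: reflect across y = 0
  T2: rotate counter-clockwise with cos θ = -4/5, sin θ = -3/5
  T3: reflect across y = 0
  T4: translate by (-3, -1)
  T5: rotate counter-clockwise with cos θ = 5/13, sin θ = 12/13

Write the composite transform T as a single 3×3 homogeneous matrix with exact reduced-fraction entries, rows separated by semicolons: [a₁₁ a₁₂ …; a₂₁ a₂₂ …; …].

T = [-56/65 33/65 -3/13; -33/65 -56/65 -41/13; 0 0 1]

T1 = [1 0 0; 0 -1 0; 0 0 1]
T2·T1 = [-4/5 -3/5 0; -3/5 4/5 0; 0 0 1]
T3·…·T1 = [-4/5 -3/5 0; 3/5 -4/5 0; 0 0 1]
T4·…·T1 = [-4/5 -3/5 -3; 3/5 -4/5 -1; 0 0 1]
T5·…·T1 = [-56/65 33/65 -3/13; -33/65 -56/65 -41/13; 0 0 1]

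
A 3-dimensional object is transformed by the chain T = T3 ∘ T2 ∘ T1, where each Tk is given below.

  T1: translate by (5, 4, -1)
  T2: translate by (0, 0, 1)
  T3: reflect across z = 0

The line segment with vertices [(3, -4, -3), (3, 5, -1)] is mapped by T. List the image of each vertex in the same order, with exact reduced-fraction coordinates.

T1 translate by (5, 4, -1): (3, -4, -3) → (8, 0, -4); (3, 5, -1) → (8, 9, -2)
T2 translate by (0, 0, 1): (8, 0, -4) → (8, 0, -3); (8, 9, -2) → (8, 9, -1)
T3 reflect across z = 0: (8, 0, -3) → (8, 0, 3); (8, 9, -1) → (8, 9, 1)

image vertices: (8, 0, 3), (8, 9, 1)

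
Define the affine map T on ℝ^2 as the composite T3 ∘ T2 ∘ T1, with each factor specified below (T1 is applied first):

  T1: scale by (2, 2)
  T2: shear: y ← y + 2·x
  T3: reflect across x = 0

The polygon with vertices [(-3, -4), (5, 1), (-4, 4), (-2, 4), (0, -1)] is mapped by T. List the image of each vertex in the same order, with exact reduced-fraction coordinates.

image vertices: (6, -20), (-10, 22), (8, -8), (4, 0), (0, -2)

T1 scale by (2, 2): (-3, -4) → (-6, -8); (5, 1) → (10, 2); (-4, 4) → (-8, 8); (-2, 4) → (-4, 8); (0, -1) → (0, -2)
T2 shear: y ← y + 2·x: (-6, -8) → (-6, -20); (10, 2) → (10, 22); (-8, 8) → (-8, -8); (-4, 8) → (-4, 0); (0, -2) → (0, -2)
T3 reflect across x = 0: (-6, -20) → (6, -20); (10, 22) → (-10, 22); (-8, -8) → (8, -8); (-4, 0) → (4, 0); (0, -2) → (0, -2)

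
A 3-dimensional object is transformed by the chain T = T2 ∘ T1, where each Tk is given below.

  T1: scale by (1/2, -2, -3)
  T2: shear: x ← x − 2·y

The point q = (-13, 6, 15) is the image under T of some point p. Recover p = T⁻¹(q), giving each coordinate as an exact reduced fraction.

T1 = [1/2 0 0 0; 0 -2 0 0; 0 0 -3 0; 0 0 0 1]
T2·T1 = [1/2 4 0 0; 0 -2 0 0; 0 0 -3 0; 0 0 0 1]
det M = 3; M⁻¹ = [2 4 0 0; 0 -1/2 0 0; 0 0 -1/3 0; 0 0 0 1]
M⁻¹ · (-13, 6, 15)ᵀ = (-2, -3, -5)ᵀ

p = (-2, -3, -5)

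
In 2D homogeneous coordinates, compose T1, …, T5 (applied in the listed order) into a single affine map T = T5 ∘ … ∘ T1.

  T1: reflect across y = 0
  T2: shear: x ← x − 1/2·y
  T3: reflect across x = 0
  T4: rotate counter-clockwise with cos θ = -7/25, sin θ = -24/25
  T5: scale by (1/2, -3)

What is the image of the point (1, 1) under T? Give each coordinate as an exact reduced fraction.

T(p) = (-27/100, -129/25)

T1 reflect across y = 0: (1, 1) → (1, -1)
T2 shear: x ← x − 1/2·y: (1, -1) → (3/2, -1)
T3 reflect across x = 0: (3/2, -1) → (-3/2, -1)
T4 rotate counter-clockwise with cos θ = -7/25, sin θ = -24/25: (-3/2, -1) → (-27/50, 43/25)
T5 scale by (1/2, -3): (-27/50, 43/25) → (-27/100, -129/25)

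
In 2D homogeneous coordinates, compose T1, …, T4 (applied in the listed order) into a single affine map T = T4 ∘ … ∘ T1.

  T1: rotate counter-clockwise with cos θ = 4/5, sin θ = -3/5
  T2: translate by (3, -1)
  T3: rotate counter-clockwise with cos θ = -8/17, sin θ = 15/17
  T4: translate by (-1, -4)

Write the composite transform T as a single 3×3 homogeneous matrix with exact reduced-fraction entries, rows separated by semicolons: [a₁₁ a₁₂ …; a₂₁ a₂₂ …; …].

T = [13/85 -84/85 -26/17; 84/85 13/85 -15/17; 0 0 1]

T1 = [4/5 3/5 0; -3/5 4/5 0; 0 0 1]
T2·T1 = [4/5 3/5 3; -3/5 4/5 -1; 0 0 1]
T3·…·T1 = [13/85 -84/85 -9/17; 84/85 13/85 53/17; 0 0 1]
T4·…·T1 = [13/85 -84/85 -26/17; 84/85 13/85 -15/17; 0 0 1]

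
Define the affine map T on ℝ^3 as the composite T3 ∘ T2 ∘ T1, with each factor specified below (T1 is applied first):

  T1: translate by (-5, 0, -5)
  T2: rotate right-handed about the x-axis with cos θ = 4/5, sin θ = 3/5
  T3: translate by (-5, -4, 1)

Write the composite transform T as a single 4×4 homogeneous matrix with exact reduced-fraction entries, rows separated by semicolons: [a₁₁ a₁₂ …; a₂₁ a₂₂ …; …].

T1 = [1 0 0 -5; 0 1 0 0; 0 0 1 -5; 0 0 0 1]
T2·T1 = [1 0 0 -5; 0 4/5 -3/5 3; 0 3/5 4/5 -4; 0 0 0 1]
T3·…·T1 = [1 0 0 -10; 0 4/5 -3/5 -1; 0 3/5 4/5 -3; 0 0 0 1]

T = [1 0 0 -10; 0 4/5 -3/5 -1; 0 3/5 4/5 -3; 0 0 0 1]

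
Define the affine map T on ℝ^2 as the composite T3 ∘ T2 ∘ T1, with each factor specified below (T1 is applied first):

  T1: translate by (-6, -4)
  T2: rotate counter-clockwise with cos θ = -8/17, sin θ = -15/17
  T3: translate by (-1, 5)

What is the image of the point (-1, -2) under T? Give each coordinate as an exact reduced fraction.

T(p) = (-3, 14)

T1 translate by (-6, -4): (-1, -2) → (-7, -6)
T2 rotate counter-clockwise with cos θ = -8/17, sin θ = -15/17: (-7, -6) → (-2, 9)
T3 translate by (-1, 5): (-2, 9) → (-3, 14)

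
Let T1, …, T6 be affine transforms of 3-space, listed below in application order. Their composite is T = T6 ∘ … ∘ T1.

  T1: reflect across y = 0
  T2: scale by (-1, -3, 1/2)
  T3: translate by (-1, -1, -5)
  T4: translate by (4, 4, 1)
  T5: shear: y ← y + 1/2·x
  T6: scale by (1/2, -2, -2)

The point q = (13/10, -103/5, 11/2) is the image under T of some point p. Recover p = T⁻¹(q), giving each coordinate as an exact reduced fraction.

p = (2/5, 2, 5/2)

T1 = [1 0 0 0; 0 -1 0 0; 0 0 1 0; 0 0 0 1]
T2·T1 = [-1 0 0 0; 0 3 0 0; 0 0 1/2 0; 0 0 0 1]
T3·…·T1 = [-1 0 0 -1; 0 3 0 -1; 0 0 1/2 -5; 0 0 0 1]
T4·…·T1 = [-1 0 0 3; 0 3 0 3; 0 0 1/2 -4; 0 0 0 1]
T5·…·T1 = [-1 0 0 3; -1/2 3 0 9/2; 0 0 1/2 -4; 0 0 0 1]
T6·…·T1 = [-1/2 0 0 3/2; 1 -6 0 -9; 0 0 -1 8; 0 0 0 1]
det M = -3; M⁻¹ = [-2 0 0 3; -1/3 -1/6 0 -1; 0 0 -1 8; 0 0 0 1]
M⁻¹ · (13/10, -103/5, 11/2)ᵀ = (2/5, 2, 5/2)ᵀ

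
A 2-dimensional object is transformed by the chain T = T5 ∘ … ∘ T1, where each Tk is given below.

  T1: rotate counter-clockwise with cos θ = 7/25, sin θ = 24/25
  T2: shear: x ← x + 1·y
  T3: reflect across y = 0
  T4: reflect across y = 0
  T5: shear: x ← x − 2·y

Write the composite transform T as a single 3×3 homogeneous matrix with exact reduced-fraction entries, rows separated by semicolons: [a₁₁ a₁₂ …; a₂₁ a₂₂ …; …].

T1 = [7/25 -24/25 0; 24/25 7/25 0; 0 0 1]
T2·T1 = [31/25 -17/25 0; 24/25 7/25 0; 0 0 1]
T3·…·T1 = [31/25 -17/25 0; -24/25 -7/25 0; 0 0 1]
T4·…·T1 = [31/25 -17/25 0; 24/25 7/25 0; 0 0 1]
T5·…·T1 = [-17/25 -31/25 0; 24/25 7/25 0; 0 0 1]

T = [-17/25 -31/25 0; 24/25 7/25 0; 0 0 1]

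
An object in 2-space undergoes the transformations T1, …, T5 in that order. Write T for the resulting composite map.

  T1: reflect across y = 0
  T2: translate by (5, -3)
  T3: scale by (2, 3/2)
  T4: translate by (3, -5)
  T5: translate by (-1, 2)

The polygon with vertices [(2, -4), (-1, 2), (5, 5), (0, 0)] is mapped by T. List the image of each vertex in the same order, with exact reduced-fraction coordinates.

T1 reflect across y = 0: (2, -4) → (2, 4); (-1, 2) → (-1, -2); (5, 5) → (5, -5); (0, 0) → (0, 0)
T2 translate by (5, -3): (2, 4) → (7, 1); (-1, -2) → (4, -5); (5, -5) → (10, -8); (0, 0) → (5, -3)
T3 scale by (2, 3/2): (7, 1) → (14, 3/2); (4, -5) → (8, -15/2); (10, -8) → (20, -12); (5, -3) → (10, -9/2)
T4 translate by (3, -5): (14, 3/2) → (17, -7/2); (8, -15/2) → (11, -25/2); (20, -12) → (23, -17); (10, -9/2) → (13, -19/2)
T5 translate by (-1, 2): (17, -7/2) → (16, -3/2); (11, -25/2) → (10, -21/2); (23, -17) → (22, -15); (13, -19/2) → (12, -15/2)

image vertices: (16, -3/2), (10, -21/2), (22, -15), (12, -15/2)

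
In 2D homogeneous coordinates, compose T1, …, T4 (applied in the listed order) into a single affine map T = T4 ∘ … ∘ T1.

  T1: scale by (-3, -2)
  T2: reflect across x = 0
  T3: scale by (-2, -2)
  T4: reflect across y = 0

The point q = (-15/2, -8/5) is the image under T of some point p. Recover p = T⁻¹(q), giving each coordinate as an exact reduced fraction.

p = (5/4, 2/5)

T1 = [-3 0 0; 0 -2 0; 0 0 1]
T2·T1 = [3 0 0; 0 -2 0; 0 0 1]
T3·…·T1 = [-6 0 0; 0 4 0; 0 0 1]
T4·…·T1 = [-6 0 0; 0 -4 0; 0 0 1]
det M = 24; M⁻¹ = [-1/6 0 0; 0 -1/4 0; 0 0 1]
M⁻¹ · (-15/2, -8/5)ᵀ = (5/4, 2/5)ᵀ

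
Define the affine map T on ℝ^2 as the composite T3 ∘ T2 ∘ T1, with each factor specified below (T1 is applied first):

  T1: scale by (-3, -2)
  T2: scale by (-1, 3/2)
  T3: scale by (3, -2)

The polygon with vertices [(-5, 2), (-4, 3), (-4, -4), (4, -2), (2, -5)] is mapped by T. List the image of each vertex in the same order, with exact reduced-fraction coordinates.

image vertices: (-45, 12), (-36, 18), (-36, -24), (36, -12), (18, -30)

T1 scale by (-3, -2): (-5, 2) → (15, -4); (-4, 3) → (12, -6); (-4, -4) → (12, 8); (4, -2) → (-12, 4); (2, -5) → (-6, 10)
T2 scale by (-1, 3/2): (15, -4) → (-15, -6); (12, -6) → (-12, -9); (12, 8) → (-12, 12); (-12, 4) → (12, 6); (-6, 10) → (6, 15)
T3 scale by (3, -2): (-15, -6) → (-45, 12); (-12, -9) → (-36, 18); (-12, 12) → (-36, -24); (12, 6) → (36, -12); (6, 15) → (18, -30)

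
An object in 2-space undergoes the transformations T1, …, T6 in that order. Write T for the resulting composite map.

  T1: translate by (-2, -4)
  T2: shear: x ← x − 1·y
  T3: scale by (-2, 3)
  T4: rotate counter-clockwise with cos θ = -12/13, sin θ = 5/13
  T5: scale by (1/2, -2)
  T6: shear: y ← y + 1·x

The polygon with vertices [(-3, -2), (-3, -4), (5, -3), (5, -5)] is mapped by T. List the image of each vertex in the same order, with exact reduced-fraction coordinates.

T1 translate by (-2, -4): (-3, -2) → (-5, -6); (-3, -4) → (-5, -8); (5, -3) → (3, -7); (5, -5) → (3, -9)
T2 shear: x ← x − 1·y: (-5, -6) → (1, -6); (-5, -8) → (3, -8); (3, -7) → (10, -7); (3, -9) → (12, -9)
T3 scale by (-2, 3): (1, -6) → (-2, -18); (3, -8) → (-6, -24); (10, -7) → (-20, -21); (12, -9) → (-24, -27)
T4 rotate counter-clockwise with cos θ = -12/13, sin θ = 5/13: (-2, -18) → (114/13, 206/13); (-6, -24) → (192/13, 258/13); (-20, -21) → (345/13, 152/13); (-24, -27) → (423/13, 204/13)
T5 scale by (1/2, -2): (114/13, 206/13) → (57/13, -412/13); (192/13, 258/13) → (96/13, -516/13); (345/13, 152/13) → (345/26, -304/13); (423/13, 204/13) → (423/26, -408/13)
T6 shear: y ← y + 1·x: (57/13, -412/13) → (57/13, -355/13); (96/13, -516/13) → (96/13, -420/13); (345/26, -304/13) → (345/26, -263/26); (423/26, -408/13) → (423/26, -393/26)

image vertices: (57/13, -355/13), (96/13, -420/13), (345/26, -263/26), (423/26, -393/26)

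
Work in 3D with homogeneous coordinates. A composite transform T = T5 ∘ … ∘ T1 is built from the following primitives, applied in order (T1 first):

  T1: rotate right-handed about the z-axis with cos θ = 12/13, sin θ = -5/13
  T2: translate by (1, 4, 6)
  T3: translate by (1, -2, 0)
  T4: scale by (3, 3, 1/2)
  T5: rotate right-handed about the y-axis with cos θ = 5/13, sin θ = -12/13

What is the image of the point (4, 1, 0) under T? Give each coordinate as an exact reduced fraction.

T(p) = (717/169, 54/13, 3039/169)

T1 rotate right-handed about the z-axis with cos θ = 12/13, sin θ = -5/13: (4, 1, 0) → (53/13, -8/13, 0)
T2 translate by (1, 4, 6): (53/13, -8/13, 0) → (66/13, 44/13, 6)
T3 translate by (1, -2, 0): (66/13, 44/13, 6) → (79/13, 18/13, 6)
T4 scale by (3, 3, 1/2): (79/13, 18/13, 6) → (237/13, 54/13, 3)
T5 rotate right-handed about the y-axis with cos θ = 5/13, sin θ = -12/13: (237/13, 54/13, 3) → (717/169, 54/13, 3039/169)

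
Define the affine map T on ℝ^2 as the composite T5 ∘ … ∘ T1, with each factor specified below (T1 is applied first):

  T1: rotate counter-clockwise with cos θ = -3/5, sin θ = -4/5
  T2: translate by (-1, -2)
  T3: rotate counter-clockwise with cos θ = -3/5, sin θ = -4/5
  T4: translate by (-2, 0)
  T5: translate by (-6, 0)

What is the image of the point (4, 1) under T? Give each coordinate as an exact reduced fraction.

T(p) = (-277/25, 139/25)

T1 rotate counter-clockwise with cos θ = -3/5, sin θ = -4/5: (4, 1) → (-8/5, -19/5)
T2 translate by (-1, -2): (-8/5, -19/5) → (-13/5, -29/5)
T3 rotate counter-clockwise with cos θ = -3/5, sin θ = -4/5: (-13/5, -29/5) → (-77/25, 139/25)
T4 translate by (-2, 0): (-77/25, 139/25) → (-127/25, 139/25)
T5 translate by (-6, 0): (-127/25, 139/25) → (-277/25, 139/25)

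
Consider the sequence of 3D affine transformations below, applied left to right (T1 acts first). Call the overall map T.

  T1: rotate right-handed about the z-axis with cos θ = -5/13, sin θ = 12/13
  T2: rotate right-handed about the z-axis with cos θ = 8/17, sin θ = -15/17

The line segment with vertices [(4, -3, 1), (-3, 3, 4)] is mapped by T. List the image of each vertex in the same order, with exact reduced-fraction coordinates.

T1 rotate right-handed about the z-axis with cos θ = -5/13, sin θ = 12/13: (4, -3, 1) → (16/13, 63/13, 1); (-3, 3, 4) → (-21/13, -51/13, 4)
T2 rotate right-handed about the z-axis with cos θ = 8/17, sin θ = -15/17: (16/13, 63/13, 1) → (1073/221, 264/221, 1); (-21/13, -51/13, 4) → (-933/221, -93/221, 4)

image vertices: (1073/221, 264/221, 1), (-933/221, -93/221, 4)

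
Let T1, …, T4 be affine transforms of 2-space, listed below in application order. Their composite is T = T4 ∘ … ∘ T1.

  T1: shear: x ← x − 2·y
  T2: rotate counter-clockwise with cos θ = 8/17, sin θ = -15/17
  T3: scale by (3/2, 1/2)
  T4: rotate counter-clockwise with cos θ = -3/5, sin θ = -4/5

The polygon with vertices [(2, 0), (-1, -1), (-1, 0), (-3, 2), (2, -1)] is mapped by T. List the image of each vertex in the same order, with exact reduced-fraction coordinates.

image vertices: (-132/85, -3/5), (-29/170, 9/10), (66/85, 3/10), (359/85, -3/10), (-5/2, 0)

T1 shear: x ← x − 2·y: (2, 0) → (2, 0); (-1, -1) → (1, -1); (-1, 0) → (-1, 0); (-3, 2) → (-7, 2); (2, -1) → (4, -1)
T2 rotate counter-clockwise with cos θ = 8/17, sin θ = -15/17: (2, 0) → (16/17, -30/17); (1, -1) → (-7/17, -23/17); (-1, 0) → (-8/17, 15/17); (-7, 2) → (-26/17, 121/17); (4, -1) → (1, -4)
T3 scale by (3/2, 1/2): (16/17, -30/17) → (24/17, -15/17); (-7/17, -23/17) → (-21/34, -23/34); (-8/17, 15/17) → (-12/17, 15/34); (-26/17, 121/17) → (-39/17, 121/34); (1, -4) → (3/2, -2)
T4 rotate counter-clockwise with cos θ = -3/5, sin θ = -4/5: (24/17, -15/17) → (-132/85, -3/5); (-21/34, -23/34) → (-29/170, 9/10); (-12/17, 15/34) → (66/85, 3/10); (-39/17, 121/34) → (359/85, -3/10); (3/2, -2) → (-5/2, 0)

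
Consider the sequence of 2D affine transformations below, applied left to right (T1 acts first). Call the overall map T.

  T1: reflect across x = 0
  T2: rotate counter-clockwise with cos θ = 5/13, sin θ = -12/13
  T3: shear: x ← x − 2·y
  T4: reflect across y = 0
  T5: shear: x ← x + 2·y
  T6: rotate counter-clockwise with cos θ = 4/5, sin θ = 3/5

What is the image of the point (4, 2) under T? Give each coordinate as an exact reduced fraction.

T(p) = (-738/65, -916/65)

T1 reflect across x = 0: (4, 2) → (-4, 2)
T2 rotate counter-clockwise with cos θ = 5/13, sin θ = -12/13: (-4, 2) → (4/13, 58/13)
T3 shear: x ← x − 2·y: (4/13, 58/13) → (-112/13, 58/13)
T4 reflect across y = 0: (-112/13, 58/13) → (-112/13, -58/13)
T5 shear: x ← x + 2·y: (-112/13, -58/13) → (-228/13, -58/13)
T6 rotate counter-clockwise with cos θ = 4/5, sin θ = 3/5: (-228/13, -58/13) → (-738/65, -916/65)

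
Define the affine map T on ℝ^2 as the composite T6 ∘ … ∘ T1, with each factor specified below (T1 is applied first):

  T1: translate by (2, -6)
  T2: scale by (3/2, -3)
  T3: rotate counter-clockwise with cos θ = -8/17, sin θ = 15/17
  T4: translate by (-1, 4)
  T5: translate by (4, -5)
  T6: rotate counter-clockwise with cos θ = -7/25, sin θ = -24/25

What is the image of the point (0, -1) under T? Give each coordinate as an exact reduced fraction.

T(p) = (-1344/425, 7892/425)

T1 translate by (2, -6): (0, -1) → (2, -7)
T2 scale by (3/2, -3): (2, -7) → (3, 21)
T3 rotate counter-clockwise with cos θ = -8/17, sin θ = 15/17: (3, 21) → (-339/17, -123/17)
T4 translate by (-1, 4): (-339/17, -123/17) → (-356/17, -55/17)
T5 translate by (4, -5): (-356/17, -55/17) → (-288/17, -140/17)
T6 rotate counter-clockwise with cos θ = -7/25, sin θ = -24/25: (-288/17, -140/17) → (-1344/425, 7892/425)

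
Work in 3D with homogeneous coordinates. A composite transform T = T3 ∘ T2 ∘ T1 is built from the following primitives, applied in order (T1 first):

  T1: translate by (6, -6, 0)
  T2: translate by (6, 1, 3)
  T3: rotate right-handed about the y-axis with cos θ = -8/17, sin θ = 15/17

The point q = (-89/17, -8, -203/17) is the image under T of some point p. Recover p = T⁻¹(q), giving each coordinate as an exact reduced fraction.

T1 = [1 0 0 6; 0 1 0 -6; 0 0 1 0; 0 0 0 1]
T2·T1 = [1 0 0 12; 0 1 0 -5; 0 0 1 3; 0 0 0 1]
T3·…·T1 = [-8/17 0 15/17 -3; 0 1 0 -5; -15/17 0 -8/17 -12; 0 0 0 1]
det M = 1; M⁻¹ = [-8/17 0 -15/17 -12; 0 1 0 5; 15/17 0 -8/17 -3; 0 0 0 1]
M⁻¹ · (-89/17, -8, -203/17)ᵀ = (1, -3, -2)ᵀ

p = (1, -3, -2)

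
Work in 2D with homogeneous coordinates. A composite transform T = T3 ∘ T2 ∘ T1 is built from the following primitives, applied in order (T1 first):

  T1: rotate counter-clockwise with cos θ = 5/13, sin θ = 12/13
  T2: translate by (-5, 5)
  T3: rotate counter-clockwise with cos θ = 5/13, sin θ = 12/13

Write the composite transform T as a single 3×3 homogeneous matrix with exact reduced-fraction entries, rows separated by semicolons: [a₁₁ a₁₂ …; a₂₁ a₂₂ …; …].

T = [-119/169 -120/169 -85/13; 120/169 -119/169 -35/13; 0 0 1]

T1 = [5/13 -12/13 0; 12/13 5/13 0; 0 0 1]
T2·T1 = [5/13 -12/13 -5; 12/13 5/13 5; 0 0 1]
T3·…·T1 = [-119/169 -120/169 -85/13; 120/169 -119/169 -35/13; 0 0 1]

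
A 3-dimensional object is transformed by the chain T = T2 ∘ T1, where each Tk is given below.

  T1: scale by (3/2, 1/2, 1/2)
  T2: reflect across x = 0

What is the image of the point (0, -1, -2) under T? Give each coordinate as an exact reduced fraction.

T1 scale by (3/2, 1/2, 1/2): (0, -1, -2) → (0, -1/2, -1)
T2 reflect across x = 0: (0, -1/2, -1) → (0, -1/2, -1)

T(p) = (0, -1/2, -1)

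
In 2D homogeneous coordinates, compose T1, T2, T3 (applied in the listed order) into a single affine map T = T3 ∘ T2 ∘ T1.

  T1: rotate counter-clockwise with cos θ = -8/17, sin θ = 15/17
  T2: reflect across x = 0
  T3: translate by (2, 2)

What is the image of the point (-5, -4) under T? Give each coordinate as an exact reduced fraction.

T1 rotate counter-clockwise with cos θ = -8/17, sin θ = 15/17: (-5, -4) → (100/17, -43/17)
T2 reflect across x = 0: (100/17, -43/17) → (-100/17, -43/17)
T3 translate by (2, 2): (-100/17, -43/17) → (-66/17, -9/17)

T(p) = (-66/17, -9/17)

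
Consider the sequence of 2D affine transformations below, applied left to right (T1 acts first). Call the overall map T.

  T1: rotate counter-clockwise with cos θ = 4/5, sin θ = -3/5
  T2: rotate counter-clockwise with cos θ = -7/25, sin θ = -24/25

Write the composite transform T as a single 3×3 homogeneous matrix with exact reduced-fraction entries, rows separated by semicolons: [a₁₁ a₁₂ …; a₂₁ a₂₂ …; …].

T1 = [4/5 3/5 0; -3/5 4/5 0; 0 0 1]
T2·T1 = [-4/5 3/5 0; -3/5 -4/5 0; 0 0 1]

T = [-4/5 3/5 0; -3/5 -4/5 0; 0 0 1]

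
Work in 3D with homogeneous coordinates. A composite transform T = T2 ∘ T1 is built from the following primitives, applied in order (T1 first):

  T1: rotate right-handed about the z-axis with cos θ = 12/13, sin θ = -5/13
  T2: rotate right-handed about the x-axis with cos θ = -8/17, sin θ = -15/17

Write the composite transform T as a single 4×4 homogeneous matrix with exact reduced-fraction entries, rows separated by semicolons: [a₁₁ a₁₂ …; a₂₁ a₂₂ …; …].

T = [12/13 5/13 0 0; 40/221 -96/221 15/17 0; 75/221 -180/221 -8/17 0; 0 0 0 1]

T1 = [12/13 5/13 0 0; -5/13 12/13 0 0; 0 0 1 0; 0 0 0 1]
T2·T1 = [12/13 5/13 0 0; 40/221 -96/221 15/17 0; 75/221 -180/221 -8/17 0; 0 0 0 1]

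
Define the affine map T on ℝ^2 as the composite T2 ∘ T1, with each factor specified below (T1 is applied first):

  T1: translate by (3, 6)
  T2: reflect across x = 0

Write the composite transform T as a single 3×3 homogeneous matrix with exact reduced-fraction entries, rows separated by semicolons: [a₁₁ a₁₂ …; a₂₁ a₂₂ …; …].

T = [-1 0 -3; 0 1 6; 0 0 1]

T1 = [1 0 3; 0 1 6; 0 0 1]
T2·T1 = [-1 0 -3; 0 1 6; 0 0 1]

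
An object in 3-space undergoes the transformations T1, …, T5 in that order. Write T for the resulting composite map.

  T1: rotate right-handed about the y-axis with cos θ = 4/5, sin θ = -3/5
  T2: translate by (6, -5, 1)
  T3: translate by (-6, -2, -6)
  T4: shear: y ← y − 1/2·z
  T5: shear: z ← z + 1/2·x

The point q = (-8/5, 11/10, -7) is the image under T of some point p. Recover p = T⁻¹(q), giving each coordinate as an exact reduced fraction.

p = (-2, 5, 0)

T1 = [4/5 0 -3/5 0; 0 1 0 0; 3/5 0 4/5 0; 0 0 0 1]
T2·T1 = [4/5 0 -3/5 6; 0 1 0 -5; 3/5 0 4/5 1; 0 0 0 1]
T3·…·T1 = [4/5 0 -3/5 0; 0 1 0 -7; 3/5 0 4/5 -5; 0 0 0 1]
T4·…·T1 = [4/5 0 -3/5 0; -3/10 1 -2/5 -9/2; 3/5 0 4/5 -5; 0 0 0 1]
T5·…·T1 = [4/5 0 -3/5 0; -3/10 1 -2/5 -9/2; 1 0 1/2 -5; 0 0 0 1]
det M = 1; M⁻¹ = [1/2 0 3/5 3; -1/4 1 1/2 7; -1 0 4/5 4; 0 0 0 1]
M⁻¹ · (-8/5, 11/10, -7)ᵀ = (-2, 5, 0)ᵀ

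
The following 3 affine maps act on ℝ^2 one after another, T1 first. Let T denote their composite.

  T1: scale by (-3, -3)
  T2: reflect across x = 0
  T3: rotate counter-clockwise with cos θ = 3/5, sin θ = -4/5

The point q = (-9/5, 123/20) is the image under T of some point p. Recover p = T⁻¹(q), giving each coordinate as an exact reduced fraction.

p = (-2, -3/4)

T1 = [-3 0 0; 0 -3 0; 0 0 1]
T2·T1 = [3 0 0; 0 -3 0; 0 0 1]
T3·…·T1 = [9/5 -12/5 0; -12/5 -9/5 0; 0 0 1]
det M = -9; M⁻¹ = [1/5 -4/15 0; -4/15 -1/5 0; 0 0 1]
M⁻¹ · (-9/5, 123/20)ᵀ = (-2, -3/4)ᵀ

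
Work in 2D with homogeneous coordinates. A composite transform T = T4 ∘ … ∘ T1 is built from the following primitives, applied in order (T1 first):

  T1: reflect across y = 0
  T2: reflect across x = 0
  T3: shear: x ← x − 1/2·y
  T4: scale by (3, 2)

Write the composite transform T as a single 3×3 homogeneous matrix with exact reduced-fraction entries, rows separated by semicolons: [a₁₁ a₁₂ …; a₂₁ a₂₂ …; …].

T1 = [1 0 0; 0 -1 0; 0 0 1]
T2·T1 = [-1 0 0; 0 -1 0; 0 0 1]
T3·…·T1 = [-1 1/2 0; 0 -1 0; 0 0 1]
T4·…·T1 = [-3 3/2 0; 0 -2 0; 0 0 1]

T = [-3 3/2 0; 0 -2 0; 0 0 1]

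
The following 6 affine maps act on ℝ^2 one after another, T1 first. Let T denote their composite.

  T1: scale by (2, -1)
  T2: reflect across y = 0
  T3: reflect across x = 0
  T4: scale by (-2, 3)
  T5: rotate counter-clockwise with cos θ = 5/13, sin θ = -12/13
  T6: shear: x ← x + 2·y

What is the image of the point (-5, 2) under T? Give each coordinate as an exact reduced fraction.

T(p) = (512/13, 270/13)

T1 scale by (2, -1): (-5, 2) → (-10, -2)
T2 reflect across y = 0: (-10, -2) → (-10, 2)
T3 reflect across x = 0: (-10, 2) → (10, 2)
T4 scale by (-2, 3): (10, 2) → (-20, 6)
T5 rotate counter-clockwise with cos θ = 5/13, sin θ = -12/13: (-20, 6) → (-28/13, 270/13)
T6 shear: x ← x + 2·y: (-28/13, 270/13) → (512/13, 270/13)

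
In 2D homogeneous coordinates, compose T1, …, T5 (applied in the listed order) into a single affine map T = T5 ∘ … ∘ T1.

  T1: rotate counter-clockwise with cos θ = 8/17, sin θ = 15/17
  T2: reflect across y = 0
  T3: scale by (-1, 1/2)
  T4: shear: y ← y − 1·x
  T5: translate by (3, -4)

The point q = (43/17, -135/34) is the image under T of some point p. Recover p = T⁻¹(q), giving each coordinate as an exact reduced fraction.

p = (1, 0)

T1 = [8/17 -15/17 0; 15/17 8/17 0; 0 0 1]
T2·T1 = [8/17 -15/17 0; -15/17 -8/17 0; 0 0 1]
T3·…·T1 = [-8/17 15/17 0; -15/34 -4/17 0; 0 0 1]
T4·…·T1 = [-8/17 15/17 0; 1/34 -19/17 0; 0 0 1]
T5·…·T1 = [-8/17 15/17 3; 1/34 -19/17 -4; 0 0 1]
det M = 1/2; M⁻¹ = [-38/17 -30/17 -6/17; -1/17 -16/17 -61/17; 0 0 1]
M⁻¹ · (43/17, -135/34)ᵀ = (1, 0)ᵀ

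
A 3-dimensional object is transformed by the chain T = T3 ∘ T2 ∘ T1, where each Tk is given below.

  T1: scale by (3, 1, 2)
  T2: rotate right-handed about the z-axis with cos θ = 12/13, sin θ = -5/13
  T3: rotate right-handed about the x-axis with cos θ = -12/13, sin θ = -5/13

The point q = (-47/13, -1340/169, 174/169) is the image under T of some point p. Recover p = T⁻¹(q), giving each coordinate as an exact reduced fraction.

p = (-2, 5, -2)

T1 = [3 0 0 0; 0 1 0 0; 0 0 2 0; 0 0 0 1]
T2·T1 = [36/13 5/13 0 0; -15/13 12/13 0 0; 0 0 2 0; 0 0 0 1]
T3·…·T1 = [36/13 5/13 0 0; 180/169 -144/169 10/13 0; 75/169 -60/169 -24/13 0; 0 0 0 1]
det M = 6; M⁻¹ = [4/13 20/169 25/507 0; 5/13 -144/169 -60/169 0; 0 5/26 -6/13 0; 0 0 0 1]
M⁻¹ · (-47/13, -1340/169, 174/169)ᵀ = (-2, 5, -2)ᵀ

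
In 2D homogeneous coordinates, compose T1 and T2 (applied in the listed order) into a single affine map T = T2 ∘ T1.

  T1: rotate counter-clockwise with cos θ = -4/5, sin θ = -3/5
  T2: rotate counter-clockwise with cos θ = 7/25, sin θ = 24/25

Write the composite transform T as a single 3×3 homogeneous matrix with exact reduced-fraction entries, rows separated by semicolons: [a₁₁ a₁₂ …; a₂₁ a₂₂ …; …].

T = [44/125 117/125 0; -117/125 44/125 0; 0 0 1]

T1 = [-4/5 3/5 0; -3/5 -4/5 0; 0 0 1]
T2·T1 = [44/125 117/125 0; -117/125 44/125 0; 0 0 1]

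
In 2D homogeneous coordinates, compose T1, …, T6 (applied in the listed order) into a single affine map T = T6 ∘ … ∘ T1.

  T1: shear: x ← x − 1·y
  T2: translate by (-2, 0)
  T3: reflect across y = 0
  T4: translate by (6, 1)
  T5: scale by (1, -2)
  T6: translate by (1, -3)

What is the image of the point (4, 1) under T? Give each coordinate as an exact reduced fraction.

T(p) = (8, -3)

T1 shear: x ← x − 1·y: (4, 1) → (3, 1)
T2 translate by (-2, 0): (3, 1) → (1, 1)
T3 reflect across y = 0: (1, 1) → (1, -1)
T4 translate by (6, 1): (1, -1) → (7, 0)
T5 scale by (1, -2): (7, 0) → (7, 0)
T6 translate by (1, -3): (7, 0) → (8, -3)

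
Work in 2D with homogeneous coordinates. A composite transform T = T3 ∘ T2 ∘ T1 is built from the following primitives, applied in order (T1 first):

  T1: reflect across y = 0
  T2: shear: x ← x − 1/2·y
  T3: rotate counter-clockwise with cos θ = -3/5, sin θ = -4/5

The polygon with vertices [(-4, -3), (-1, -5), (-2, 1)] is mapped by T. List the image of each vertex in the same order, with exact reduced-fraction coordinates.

image vertices: (57/10, 13/5), (61/10, -1/5), (1/10, 9/5)

T1 reflect across y = 0: (-4, -3) → (-4, 3); (-1, -5) → (-1, 5); (-2, 1) → (-2, -1)
T2 shear: x ← x − 1/2·y: (-4, 3) → (-11/2, 3); (-1, 5) → (-7/2, 5); (-2, -1) → (-3/2, -1)
T3 rotate counter-clockwise with cos θ = -3/5, sin θ = -4/5: (-11/2, 3) → (57/10, 13/5); (-7/2, 5) → (61/10, -1/5); (-3/2, -1) → (1/10, 9/5)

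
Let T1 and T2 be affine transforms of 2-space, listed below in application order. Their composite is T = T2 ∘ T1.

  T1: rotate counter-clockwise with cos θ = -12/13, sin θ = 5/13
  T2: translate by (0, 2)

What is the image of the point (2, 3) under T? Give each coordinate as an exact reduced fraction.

T(p) = (-3, 0)

T1 rotate counter-clockwise with cos θ = -12/13, sin θ = 5/13: (2, 3) → (-3, -2)
T2 translate by (0, 2): (-3, -2) → (-3, 0)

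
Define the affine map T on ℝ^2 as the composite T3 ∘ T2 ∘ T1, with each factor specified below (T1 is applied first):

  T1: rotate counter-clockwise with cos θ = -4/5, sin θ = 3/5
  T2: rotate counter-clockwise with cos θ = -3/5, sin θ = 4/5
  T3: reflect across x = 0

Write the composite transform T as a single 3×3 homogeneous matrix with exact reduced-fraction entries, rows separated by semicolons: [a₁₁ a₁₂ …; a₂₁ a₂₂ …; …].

T1 = [-4/5 -3/5 0; 3/5 -4/5 0; 0 0 1]
T2·T1 = [0 1 0; -1 0 0; 0 0 1]
T3·…·T1 = [0 -1 0; -1 0 0; 0 0 1]

T = [0 -1 0; -1 0 0; 0 0 1]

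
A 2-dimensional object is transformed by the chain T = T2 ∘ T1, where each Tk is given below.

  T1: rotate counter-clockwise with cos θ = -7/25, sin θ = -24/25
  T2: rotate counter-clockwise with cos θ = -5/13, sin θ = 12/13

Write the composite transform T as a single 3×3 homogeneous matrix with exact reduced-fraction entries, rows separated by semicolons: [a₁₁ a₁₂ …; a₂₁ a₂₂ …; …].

T = [323/325 -36/325 0; 36/325 323/325 0; 0 0 1]

T1 = [-7/25 24/25 0; -24/25 -7/25 0; 0 0 1]
T2·T1 = [323/325 -36/325 0; 36/325 323/325 0; 0 0 1]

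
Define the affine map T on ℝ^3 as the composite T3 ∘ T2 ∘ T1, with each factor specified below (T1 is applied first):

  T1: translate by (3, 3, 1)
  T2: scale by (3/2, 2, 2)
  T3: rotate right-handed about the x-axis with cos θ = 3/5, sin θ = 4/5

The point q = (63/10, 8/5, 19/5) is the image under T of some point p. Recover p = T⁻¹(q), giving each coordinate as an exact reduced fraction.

p = (6/5, -1, -1/2)

T1 = [1 0 0 3; 0 1 0 3; 0 0 1 1; 0 0 0 1]
T2·T1 = [3/2 0 0 9/2; 0 2 0 6; 0 0 2 2; 0 0 0 1]
T3·…·T1 = [3/2 0 0 9/2; 0 6/5 -8/5 2; 0 8/5 6/5 6; 0 0 0 1]
det M = 6; M⁻¹ = [2/3 0 0 -3; 0 3/10 2/5 -3; 0 -2/5 3/10 -1; 0 0 0 1]
M⁻¹ · (63/10, 8/5, 19/5)ᵀ = (6/5, -1, -1/2)ᵀ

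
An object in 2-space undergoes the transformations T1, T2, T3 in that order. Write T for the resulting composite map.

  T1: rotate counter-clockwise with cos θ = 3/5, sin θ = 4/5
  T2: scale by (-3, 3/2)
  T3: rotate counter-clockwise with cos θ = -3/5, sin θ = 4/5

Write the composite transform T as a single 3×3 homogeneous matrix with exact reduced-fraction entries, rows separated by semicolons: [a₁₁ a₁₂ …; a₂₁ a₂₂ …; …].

T1 = [3/5 -4/5 0; 4/5 3/5 0; 0 0 1]
T2·T1 = [-9/5 12/5 0; 6/5 9/10 0; 0 0 1]
T3·…·T1 = [3/25 -54/25 0; -54/25 69/50 0; 0 0 1]

T = [3/25 -54/25 0; -54/25 69/50 0; 0 0 1]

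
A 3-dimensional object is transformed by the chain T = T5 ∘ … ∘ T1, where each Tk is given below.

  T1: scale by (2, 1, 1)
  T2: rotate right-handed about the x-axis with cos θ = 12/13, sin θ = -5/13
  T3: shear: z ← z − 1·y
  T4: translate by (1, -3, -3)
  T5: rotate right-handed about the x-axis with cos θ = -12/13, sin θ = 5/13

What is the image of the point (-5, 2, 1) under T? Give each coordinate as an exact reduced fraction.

T(p) = (-9, 450/169, 742/169)

T1 scale by (2, 1, 1): (-5, 2, 1) → (-10, 2, 1)
T2 rotate right-handed about the x-axis with cos θ = 12/13, sin θ = -5/13: (-10, 2, 1) → (-10, 29/13, 2/13)
T3 shear: z ← z − 1·y: (-10, 29/13, 2/13) → (-10, 29/13, -27/13)
T4 translate by (1, -3, -3): (-10, 29/13, -27/13) → (-9, -10/13, -66/13)
T5 rotate right-handed about the x-axis with cos θ = -12/13, sin θ = 5/13: (-9, -10/13, -66/13) → (-9, 450/169, 742/169)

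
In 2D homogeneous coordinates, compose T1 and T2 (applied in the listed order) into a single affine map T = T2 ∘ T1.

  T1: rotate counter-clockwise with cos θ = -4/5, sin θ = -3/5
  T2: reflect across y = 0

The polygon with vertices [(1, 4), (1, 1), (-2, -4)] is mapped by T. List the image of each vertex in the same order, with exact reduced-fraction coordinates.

T1 rotate counter-clockwise with cos θ = -4/5, sin θ = -3/5: (1, 4) → (8/5, -19/5); (1, 1) → (-1/5, -7/5); (-2, -4) → (-4/5, 22/5)
T2 reflect across y = 0: (8/5, -19/5) → (8/5, 19/5); (-1/5, -7/5) → (-1/5, 7/5); (-4/5, 22/5) → (-4/5, -22/5)

image vertices: (8/5, 19/5), (-1/5, 7/5), (-4/5, -22/5)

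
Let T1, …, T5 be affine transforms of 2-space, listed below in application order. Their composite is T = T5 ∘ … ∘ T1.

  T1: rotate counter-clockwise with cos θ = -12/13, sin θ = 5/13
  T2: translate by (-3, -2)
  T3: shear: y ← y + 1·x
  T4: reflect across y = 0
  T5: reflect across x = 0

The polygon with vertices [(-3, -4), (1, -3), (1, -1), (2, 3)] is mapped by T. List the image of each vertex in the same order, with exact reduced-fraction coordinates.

T1 rotate counter-clockwise with cos θ = -12/13, sin θ = 5/13: (-3, -4) → (56/13, 33/13); (1, -3) → (3/13, 41/13); (1, -1) → (-7/13, 17/13); (2, 3) → (-3, -2)
T2 translate by (-3, -2): (56/13, 33/13) → (17/13, 7/13); (3/13, 41/13) → (-36/13, 15/13); (-7/13, 17/13) → (-46/13, -9/13); (-3, -2) → (-6, -4)
T3 shear: y ← y + 1·x: (17/13, 7/13) → (17/13, 24/13); (-36/13, 15/13) → (-36/13, -21/13); (-46/13, -9/13) → (-46/13, -55/13); (-6, -4) → (-6, -10)
T4 reflect across y = 0: (17/13, 24/13) → (17/13, -24/13); (-36/13, -21/13) → (-36/13, 21/13); (-46/13, -55/13) → (-46/13, 55/13); (-6, -10) → (-6, 10)
T5 reflect across x = 0: (17/13, -24/13) → (-17/13, -24/13); (-36/13, 21/13) → (36/13, 21/13); (-46/13, 55/13) → (46/13, 55/13); (-6, 10) → (6, 10)

image vertices: (-17/13, -24/13), (36/13, 21/13), (46/13, 55/13), (6, 10)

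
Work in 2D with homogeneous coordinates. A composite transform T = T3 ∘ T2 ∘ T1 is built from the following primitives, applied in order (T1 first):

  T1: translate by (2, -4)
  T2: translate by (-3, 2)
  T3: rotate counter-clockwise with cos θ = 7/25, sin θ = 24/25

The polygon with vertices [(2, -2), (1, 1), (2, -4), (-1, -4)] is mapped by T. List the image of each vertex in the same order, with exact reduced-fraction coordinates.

image vertices: (103/25, -4/25), (24/25, -7/25), (151/25, -18/25), (26/5, -18/5)

T1 translate by (2, -4): (2, -2) → (4, -6); (1, 1) → (3, -3); (2, -4) → (4, -8); (-1, -4) → (1, -8)
T2 translate by (-3, 2): (4, -6) → (1, -4); (3, -3) → (0, -1); (4, -8) → (1, -6); (1, -8) → (-2, -6)
T3 rotate counter-clockwise with cos θ = 7/25, sin θ = 24/25: (1, -4) → (103/25, -4/25); (0, -1) → (24/25, -7/25); (1, -6) → (151/25, -18/25); (-2, -6) → (26/5, -18/5)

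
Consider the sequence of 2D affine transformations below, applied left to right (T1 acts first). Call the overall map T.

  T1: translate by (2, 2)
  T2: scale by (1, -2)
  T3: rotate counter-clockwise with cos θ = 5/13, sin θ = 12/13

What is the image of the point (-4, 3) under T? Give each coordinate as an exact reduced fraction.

T1 translate by (2, 2): (-4, 3) → (-2, 5)
T2 scale by (1, -2): (-2, 5) → (-2, -10)
T3 rotate counter-clockwise with cos θ = 5/13, sin θ = 12/13: (-2, -10) → (110/13, -74/13)

T(p) = (110/13, -74/13)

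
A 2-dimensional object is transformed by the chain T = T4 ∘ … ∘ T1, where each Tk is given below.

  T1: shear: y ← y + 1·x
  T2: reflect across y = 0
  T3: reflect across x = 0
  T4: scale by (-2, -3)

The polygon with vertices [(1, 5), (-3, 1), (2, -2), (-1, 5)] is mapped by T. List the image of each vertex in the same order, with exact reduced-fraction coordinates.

T1 shear: y ← y + 1·x: (1, 5) → (1, 6); (-3, 1) → (-3, -2); (2, -2) → (2, 0); (-1, 5) → (-1, 4)
T2 reflect across y = 0: (1, 6) → (1, -6); (-3, -2) → (-3, 2); (2, 0) → (2, 0); (-1, 4) → (-1, -4)
T3 reflect across x = 0: (1, -6) → (-1, -6); (-3, 2) → (3, 2); (2, 0) → (-2, 0); (-1, -4) → (1, -4)
T4 scale by (-2, -3): (-1, -6) → (2, 18); (3, 2) → (-6, -6); (-2, 0) → (4, 0); (1, -4) → (-2, 12)

image vertices: (2, 18), (-6, -6), (4, 0), (-2, 12)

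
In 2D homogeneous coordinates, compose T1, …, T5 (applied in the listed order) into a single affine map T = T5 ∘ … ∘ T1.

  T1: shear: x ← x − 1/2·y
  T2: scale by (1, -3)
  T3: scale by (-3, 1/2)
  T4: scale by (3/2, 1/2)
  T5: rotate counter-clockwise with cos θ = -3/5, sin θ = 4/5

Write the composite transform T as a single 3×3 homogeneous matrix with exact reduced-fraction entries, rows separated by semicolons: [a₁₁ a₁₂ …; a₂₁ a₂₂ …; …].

T = [27/10 -3/4 0; -18/5 9/4 0; 0 0 1]

T1 = [1 -1/2 0; 0 1 0; 0 0 1]
T2·T1 = [1 -1/2 0; 0 -3 0; 0 0 1]
T3·…·T1 = [-3 3/2 0; 0 -3/2 0; 0 0 1]
T4·…·T1 = [-9/2 9/4 0; 0 -3/4 0; 0 0 1]
T5·…·T1 = [27/10 -3/4 0; -18/5 9/4 0; 0 0 1]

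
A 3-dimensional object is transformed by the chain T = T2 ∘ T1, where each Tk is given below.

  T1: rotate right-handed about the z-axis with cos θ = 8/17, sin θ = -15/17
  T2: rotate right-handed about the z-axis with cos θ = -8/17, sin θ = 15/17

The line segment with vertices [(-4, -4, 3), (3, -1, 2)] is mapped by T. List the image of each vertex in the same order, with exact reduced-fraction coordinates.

T1 rotate right-handed about the z-axis with cos θ = 8/17, sin θ = -15/17: (-4, -4, 3) → (-92/17, 28/17, 3); (3, -1, 2) → (9/17, -53/17, 2)
T2 rotate right-handed about the z-axis with cos θ = -8/17, sin θ = 15/17: (-92/17, 28/17, 3) → (316/289, -1604/289, 3); (9/17, -53/17, 2) → (723/289, 559/289, 2)

image vertices: (316/289, -1604/289, 3), (723/289, 559/289, 2)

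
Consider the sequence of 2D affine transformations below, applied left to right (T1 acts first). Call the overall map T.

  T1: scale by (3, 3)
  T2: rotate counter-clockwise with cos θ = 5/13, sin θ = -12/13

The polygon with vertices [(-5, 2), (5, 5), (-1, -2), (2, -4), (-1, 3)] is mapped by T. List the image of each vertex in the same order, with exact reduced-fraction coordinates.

T1 scale by (3, 3): (-5, 2) → (-15, 6); (5, 5) → (15, 15); (-1, -2) → (-3, -6); (2, -4) → (6, -12); (-1, 3) → (-3, 9)
T2 rotate counter-clockwise with cos θ = 5/13, sin θ = -12/13: (-15, 6) → (-3/13, 210/13); (15, 15) → (255/13, -105/13); (-3, -6) → (-87/13, 6/13); (6, -12) → (-114/13, -132/13); (-3, 9) → (93/13, 81/13)

image vertices: (-3/13, 210/13), (255/13, -105/13), (-87/13, 6/13), (-114/13, -132/13), (93/13, 81/13)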